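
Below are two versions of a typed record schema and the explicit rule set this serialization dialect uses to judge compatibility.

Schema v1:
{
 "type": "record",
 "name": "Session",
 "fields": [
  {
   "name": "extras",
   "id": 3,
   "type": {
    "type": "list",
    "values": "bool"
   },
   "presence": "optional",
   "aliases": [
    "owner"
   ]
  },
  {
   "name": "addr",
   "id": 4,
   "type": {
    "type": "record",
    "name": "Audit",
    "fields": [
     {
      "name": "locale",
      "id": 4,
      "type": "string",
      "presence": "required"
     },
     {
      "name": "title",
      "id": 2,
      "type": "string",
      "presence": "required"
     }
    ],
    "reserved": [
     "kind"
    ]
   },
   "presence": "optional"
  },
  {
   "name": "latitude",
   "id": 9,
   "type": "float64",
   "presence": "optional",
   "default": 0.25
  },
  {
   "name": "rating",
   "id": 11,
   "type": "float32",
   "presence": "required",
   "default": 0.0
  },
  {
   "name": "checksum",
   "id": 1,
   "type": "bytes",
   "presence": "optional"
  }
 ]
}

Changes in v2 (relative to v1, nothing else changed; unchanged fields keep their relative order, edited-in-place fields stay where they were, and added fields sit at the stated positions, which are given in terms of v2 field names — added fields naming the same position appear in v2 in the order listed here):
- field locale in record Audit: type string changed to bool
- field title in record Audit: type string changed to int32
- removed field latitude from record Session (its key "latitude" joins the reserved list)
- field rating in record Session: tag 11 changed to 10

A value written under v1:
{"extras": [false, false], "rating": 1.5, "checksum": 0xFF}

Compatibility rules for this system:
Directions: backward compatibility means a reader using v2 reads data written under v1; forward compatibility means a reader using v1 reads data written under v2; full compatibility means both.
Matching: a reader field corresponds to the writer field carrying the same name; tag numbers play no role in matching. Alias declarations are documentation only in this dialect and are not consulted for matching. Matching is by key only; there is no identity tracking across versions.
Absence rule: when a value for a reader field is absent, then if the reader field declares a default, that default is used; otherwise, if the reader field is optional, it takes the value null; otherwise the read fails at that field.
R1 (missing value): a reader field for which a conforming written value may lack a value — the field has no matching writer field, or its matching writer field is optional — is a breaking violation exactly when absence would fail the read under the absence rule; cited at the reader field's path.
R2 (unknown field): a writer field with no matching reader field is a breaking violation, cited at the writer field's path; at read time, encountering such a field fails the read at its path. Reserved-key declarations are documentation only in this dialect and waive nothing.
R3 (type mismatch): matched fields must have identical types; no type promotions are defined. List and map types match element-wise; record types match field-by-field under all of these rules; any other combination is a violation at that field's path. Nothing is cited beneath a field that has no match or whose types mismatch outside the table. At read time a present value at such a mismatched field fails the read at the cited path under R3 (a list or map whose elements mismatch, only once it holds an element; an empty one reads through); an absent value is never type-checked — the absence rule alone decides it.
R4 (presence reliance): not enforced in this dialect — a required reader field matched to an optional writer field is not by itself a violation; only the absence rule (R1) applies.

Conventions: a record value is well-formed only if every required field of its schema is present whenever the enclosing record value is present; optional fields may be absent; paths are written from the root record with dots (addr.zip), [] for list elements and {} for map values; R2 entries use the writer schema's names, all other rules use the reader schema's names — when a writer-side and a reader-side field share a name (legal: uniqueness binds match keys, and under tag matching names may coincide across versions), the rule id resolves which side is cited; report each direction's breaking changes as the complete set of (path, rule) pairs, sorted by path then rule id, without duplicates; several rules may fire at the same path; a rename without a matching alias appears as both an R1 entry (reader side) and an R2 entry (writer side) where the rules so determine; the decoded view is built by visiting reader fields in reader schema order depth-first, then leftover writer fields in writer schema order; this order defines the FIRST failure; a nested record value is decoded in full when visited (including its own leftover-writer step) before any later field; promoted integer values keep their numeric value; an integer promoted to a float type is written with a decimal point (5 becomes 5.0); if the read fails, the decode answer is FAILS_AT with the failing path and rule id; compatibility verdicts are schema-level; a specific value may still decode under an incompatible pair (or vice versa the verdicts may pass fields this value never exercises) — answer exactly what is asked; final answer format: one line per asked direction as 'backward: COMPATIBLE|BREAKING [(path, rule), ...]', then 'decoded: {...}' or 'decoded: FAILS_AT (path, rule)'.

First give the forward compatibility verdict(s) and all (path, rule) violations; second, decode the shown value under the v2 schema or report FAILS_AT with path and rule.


each type pair in Session: writer, then reader
forward pass over Session, reader schema v1, writer schema v2:
  list<bool> -> list<bool>, writer optional: extras aligns to extras
  Audit -> Audit, writer optional: addr aligns to addr
  latitude has no writer counterpart
  float32 -> float32, writer required: rating aligns to rating
  bytes -> bytes, writer optional: checksum aligns to checksum
  bool -> string, writer required: addr.locale aligns to addr.locale
  int32 -> string, writer required: addr.title aligns to addr.title
  violation R3 at addr.locale
  violation R3 at addr.title
  => 2 violation(s): forward is BREAKING for Session
decode (reader v2):
  extras := [false, false]
  addr := null (missing; optional => null)
  rating := 1.5
  checksum := 0xFF
  => decoded: {"extras": [false, false], "addr": null, "rating": 1.5, "checksum": 0xFF}
diffs on Session not affecting the asked answer:
  field rating in record Session: tag 11 changed to 10 -> no rule fires on it in Session's dialect; the asked verdict holds

forward: BREAKING [(addr.locale, R3), (addr.title, R3)]; decoded: {"extras": [false, false], "addr": null, "rating": 1.5, "checksum": 0xFF}


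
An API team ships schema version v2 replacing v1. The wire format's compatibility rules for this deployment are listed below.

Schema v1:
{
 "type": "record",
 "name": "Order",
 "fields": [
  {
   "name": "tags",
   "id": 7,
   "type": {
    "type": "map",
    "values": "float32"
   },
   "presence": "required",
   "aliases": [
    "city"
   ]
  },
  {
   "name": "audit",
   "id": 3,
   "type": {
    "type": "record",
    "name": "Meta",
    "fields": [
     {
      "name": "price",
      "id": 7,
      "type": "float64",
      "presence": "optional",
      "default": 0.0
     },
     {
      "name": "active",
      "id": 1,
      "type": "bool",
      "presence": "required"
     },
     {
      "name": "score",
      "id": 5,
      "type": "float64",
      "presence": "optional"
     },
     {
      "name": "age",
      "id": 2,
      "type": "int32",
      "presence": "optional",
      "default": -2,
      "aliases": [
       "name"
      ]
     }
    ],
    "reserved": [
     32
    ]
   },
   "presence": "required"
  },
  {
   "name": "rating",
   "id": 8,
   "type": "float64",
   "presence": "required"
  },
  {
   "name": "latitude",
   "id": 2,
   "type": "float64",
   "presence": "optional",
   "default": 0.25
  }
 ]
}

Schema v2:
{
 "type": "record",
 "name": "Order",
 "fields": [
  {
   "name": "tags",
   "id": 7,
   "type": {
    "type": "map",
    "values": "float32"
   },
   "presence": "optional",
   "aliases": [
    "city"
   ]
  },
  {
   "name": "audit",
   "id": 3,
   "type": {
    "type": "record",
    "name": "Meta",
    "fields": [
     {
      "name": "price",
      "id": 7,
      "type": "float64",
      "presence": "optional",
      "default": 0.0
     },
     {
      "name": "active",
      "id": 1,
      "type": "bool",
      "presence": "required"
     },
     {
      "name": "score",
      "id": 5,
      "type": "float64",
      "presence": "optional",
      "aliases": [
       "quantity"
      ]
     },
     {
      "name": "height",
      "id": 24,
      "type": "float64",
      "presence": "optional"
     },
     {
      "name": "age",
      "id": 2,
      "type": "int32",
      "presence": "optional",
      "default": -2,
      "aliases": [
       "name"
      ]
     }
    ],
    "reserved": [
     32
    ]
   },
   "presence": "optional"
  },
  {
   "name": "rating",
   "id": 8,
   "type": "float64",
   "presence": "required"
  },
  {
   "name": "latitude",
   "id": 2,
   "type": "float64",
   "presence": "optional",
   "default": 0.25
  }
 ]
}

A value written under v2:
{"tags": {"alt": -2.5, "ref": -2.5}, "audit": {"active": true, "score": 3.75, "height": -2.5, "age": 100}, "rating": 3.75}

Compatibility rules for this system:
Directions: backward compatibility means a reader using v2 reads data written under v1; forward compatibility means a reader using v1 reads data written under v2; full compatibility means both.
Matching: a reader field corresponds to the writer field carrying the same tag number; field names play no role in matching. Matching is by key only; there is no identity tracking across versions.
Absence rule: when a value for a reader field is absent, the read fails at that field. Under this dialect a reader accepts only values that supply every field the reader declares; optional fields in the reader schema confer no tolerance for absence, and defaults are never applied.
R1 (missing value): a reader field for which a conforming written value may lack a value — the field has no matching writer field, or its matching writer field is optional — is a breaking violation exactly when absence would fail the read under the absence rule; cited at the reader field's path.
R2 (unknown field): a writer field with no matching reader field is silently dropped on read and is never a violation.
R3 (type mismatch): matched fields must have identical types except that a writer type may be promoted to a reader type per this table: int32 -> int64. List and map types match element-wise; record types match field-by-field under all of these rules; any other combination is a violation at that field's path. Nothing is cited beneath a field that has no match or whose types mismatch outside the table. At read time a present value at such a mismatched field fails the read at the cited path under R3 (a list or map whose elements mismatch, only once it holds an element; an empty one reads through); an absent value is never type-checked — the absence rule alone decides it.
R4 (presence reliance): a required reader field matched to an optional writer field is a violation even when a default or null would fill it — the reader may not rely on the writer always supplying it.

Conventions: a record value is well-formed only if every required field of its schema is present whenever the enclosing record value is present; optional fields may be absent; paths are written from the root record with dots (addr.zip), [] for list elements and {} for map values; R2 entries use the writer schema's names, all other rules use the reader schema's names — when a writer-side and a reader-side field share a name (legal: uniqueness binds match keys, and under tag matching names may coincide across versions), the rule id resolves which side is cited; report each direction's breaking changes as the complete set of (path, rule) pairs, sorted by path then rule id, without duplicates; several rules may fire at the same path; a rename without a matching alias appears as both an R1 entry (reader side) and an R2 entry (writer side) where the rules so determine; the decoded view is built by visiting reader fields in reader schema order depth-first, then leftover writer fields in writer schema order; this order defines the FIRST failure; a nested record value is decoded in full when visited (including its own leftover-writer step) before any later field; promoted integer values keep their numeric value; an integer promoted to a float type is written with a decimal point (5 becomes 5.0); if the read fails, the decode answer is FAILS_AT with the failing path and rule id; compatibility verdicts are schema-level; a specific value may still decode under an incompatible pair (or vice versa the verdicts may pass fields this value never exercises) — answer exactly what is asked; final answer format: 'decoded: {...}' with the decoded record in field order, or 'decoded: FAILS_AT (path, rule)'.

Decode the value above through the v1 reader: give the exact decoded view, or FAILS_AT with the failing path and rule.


decoded: FAILS_AT (audit.price, R1)

the writer's type comes first in each Order pair
decode walk for Order under reader schema v1:
  tags := {"alt": -2.5, "ref": -2.5}
  read fails at audit.price under R1 (no fill)
  => FAILS_AT (audit.price, R1)
the other Order changes do not affect what is asked:
  added field height to record Meta: optional float64, tag 24 (in v2 it sits immediately before age) -> changes Order's schema-level verdicts only — the decode of this value is the same
  field tags in record Order: required changed to optional -> changes Order's schema-level verdicts only — the decode of this value is the same


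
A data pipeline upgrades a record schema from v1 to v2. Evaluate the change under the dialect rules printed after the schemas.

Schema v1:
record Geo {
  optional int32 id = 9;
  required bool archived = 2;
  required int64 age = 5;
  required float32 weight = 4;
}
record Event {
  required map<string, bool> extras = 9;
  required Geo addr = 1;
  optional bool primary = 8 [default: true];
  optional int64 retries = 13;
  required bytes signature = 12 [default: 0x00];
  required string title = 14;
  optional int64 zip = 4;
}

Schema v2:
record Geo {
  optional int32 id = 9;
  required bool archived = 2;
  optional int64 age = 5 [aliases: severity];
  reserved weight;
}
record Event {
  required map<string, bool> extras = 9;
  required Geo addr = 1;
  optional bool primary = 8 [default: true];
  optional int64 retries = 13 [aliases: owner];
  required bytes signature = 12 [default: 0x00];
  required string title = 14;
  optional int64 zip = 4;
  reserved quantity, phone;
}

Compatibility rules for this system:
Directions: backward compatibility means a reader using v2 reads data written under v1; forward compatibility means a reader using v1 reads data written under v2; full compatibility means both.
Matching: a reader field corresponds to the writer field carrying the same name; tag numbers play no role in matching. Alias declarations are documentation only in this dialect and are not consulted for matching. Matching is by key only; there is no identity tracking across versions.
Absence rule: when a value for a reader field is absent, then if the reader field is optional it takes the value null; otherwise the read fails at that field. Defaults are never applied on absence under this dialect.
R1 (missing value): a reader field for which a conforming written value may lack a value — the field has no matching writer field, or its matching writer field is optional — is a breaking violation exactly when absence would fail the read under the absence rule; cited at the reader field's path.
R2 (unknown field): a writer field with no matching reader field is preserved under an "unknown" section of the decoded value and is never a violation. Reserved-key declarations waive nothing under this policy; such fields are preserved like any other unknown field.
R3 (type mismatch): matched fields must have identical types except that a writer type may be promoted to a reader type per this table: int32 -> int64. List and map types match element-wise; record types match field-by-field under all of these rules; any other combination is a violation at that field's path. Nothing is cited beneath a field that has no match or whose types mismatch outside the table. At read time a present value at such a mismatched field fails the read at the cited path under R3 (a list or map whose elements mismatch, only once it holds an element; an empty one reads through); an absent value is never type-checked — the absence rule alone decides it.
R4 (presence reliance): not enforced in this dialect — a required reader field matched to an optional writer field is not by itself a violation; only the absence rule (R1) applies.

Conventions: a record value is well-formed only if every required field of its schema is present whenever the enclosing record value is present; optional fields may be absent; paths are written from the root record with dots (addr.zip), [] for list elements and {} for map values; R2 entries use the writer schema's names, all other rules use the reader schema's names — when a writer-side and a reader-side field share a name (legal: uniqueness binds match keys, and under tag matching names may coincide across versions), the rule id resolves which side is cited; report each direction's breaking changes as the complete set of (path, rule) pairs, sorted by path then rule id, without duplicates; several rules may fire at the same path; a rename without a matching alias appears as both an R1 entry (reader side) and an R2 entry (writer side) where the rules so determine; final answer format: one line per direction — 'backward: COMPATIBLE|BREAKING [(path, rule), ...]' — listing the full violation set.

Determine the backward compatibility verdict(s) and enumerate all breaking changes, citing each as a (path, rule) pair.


each type pair in Event: writer, then reader
checking backward for Event: reader v2 against writer v1:
  map<string, bool> -> map<string, bool>, writer required: extras aligns to extras
  Geo -> Geo, writer required: addr aligns to addr
  bool -> bool, writer optional: primary aligns to primary
  int64 -> int64, writer optional: retries aligns to retries
  bytes -> bytes, writer required: signature aligns to signature
  string -> string, writer required: title aligns to title
  int64 -> int64, writer optional: zip aligns to zip
  int32 -> int32, writer optional: addr.id aligns to addr.id
  bool -> bool, writer required: addr.archived aligns to addr.archived
  int64 -> int64, writer required: addr.age aligns to addr.age
  addr.weight (writer side), unknown to reader
  nothing fires on Event: backward is COMPATIBLE
checking off the Event differences that do not matter here:
  field age in record Geo: required changed to optional -> fires only in the forward direction of Event, which is not asked here
  removed field weight from record Geo (its key "weight" joins the reserved list) -> fires only in the forward direction of Event, which is not asked here

backward: COMPATIBLE []


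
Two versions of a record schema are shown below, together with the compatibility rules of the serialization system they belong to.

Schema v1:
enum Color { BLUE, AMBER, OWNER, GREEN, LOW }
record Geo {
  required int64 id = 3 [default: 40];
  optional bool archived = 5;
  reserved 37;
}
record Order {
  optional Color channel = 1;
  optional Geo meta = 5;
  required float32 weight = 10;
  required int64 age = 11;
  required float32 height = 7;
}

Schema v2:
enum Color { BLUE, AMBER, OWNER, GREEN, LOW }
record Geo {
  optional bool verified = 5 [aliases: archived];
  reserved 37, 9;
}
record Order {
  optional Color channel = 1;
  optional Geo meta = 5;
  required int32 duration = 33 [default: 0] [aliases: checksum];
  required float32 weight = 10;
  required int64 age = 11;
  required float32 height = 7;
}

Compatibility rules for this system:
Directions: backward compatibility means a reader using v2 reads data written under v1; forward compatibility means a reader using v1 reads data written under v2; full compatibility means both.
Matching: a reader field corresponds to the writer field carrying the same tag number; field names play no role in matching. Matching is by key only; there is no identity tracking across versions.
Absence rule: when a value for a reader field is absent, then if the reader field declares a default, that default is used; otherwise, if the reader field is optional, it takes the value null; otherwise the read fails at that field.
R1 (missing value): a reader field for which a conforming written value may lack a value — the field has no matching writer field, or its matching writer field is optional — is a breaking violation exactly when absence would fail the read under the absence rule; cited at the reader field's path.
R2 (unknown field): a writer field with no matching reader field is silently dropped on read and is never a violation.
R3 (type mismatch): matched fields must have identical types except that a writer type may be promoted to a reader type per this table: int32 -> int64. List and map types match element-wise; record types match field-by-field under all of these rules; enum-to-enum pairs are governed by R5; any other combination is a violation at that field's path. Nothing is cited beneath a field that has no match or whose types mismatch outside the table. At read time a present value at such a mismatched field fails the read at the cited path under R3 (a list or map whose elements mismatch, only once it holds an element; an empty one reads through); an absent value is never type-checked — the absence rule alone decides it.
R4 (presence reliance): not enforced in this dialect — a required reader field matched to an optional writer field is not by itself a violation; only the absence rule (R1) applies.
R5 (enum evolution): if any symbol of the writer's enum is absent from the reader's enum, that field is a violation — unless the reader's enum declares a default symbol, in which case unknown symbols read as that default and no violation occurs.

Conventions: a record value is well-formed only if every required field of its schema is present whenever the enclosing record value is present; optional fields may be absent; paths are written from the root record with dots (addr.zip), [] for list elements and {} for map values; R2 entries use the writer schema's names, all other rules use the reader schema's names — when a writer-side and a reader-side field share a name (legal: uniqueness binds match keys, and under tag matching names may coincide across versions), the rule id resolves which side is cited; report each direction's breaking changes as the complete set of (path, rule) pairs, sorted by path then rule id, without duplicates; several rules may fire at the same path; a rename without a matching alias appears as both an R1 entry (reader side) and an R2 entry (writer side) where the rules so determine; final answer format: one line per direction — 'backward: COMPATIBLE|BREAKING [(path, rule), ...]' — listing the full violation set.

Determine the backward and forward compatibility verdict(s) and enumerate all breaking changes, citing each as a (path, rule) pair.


each type pair in Order: writer, then reader
backward for Order (reader v2, writer v1):
  channel: paired with writer channel (Color -> Color; writer optional)
  meta: paired with writer meta (Geo -> Geo; writer optional)
  duration: no writer-side match
  weight: paired with writer weight (float32 -> float32; writer required)
  age: paired with writer age (int64 -> int64; writer required)
  height: paired with writer height (float32 -> float32; writer required)
  meta.verified: paired with writer meta.archived (bool -> bool; writer optional)
  leftover writer field: meta.id
  => backward verdict for Order: COMPATIBLE, no violations
forward for Order (reader v1, writer v2):
  channel: paired with writer channel (Color -> Color; writer optional)
  meta: paired with writer meta (Geo -> Geo; writer optional)
  weight: paired with writer weight (float32 -> float32; writer required)
  age: paired with writer age (int64 -> int64; writer required)
  height: paired with writer height (float32 -> float32; writer required)
  leftover writer field: duration
  meta.id: no writer-side match
  meta.archived: paired with writer meta.verified (bool -> bool; writer optional)
  => forward verdict for Order: COMPATIBLE, no violations

backward: COMPATIBLE []; forward: COMPATIBLE []


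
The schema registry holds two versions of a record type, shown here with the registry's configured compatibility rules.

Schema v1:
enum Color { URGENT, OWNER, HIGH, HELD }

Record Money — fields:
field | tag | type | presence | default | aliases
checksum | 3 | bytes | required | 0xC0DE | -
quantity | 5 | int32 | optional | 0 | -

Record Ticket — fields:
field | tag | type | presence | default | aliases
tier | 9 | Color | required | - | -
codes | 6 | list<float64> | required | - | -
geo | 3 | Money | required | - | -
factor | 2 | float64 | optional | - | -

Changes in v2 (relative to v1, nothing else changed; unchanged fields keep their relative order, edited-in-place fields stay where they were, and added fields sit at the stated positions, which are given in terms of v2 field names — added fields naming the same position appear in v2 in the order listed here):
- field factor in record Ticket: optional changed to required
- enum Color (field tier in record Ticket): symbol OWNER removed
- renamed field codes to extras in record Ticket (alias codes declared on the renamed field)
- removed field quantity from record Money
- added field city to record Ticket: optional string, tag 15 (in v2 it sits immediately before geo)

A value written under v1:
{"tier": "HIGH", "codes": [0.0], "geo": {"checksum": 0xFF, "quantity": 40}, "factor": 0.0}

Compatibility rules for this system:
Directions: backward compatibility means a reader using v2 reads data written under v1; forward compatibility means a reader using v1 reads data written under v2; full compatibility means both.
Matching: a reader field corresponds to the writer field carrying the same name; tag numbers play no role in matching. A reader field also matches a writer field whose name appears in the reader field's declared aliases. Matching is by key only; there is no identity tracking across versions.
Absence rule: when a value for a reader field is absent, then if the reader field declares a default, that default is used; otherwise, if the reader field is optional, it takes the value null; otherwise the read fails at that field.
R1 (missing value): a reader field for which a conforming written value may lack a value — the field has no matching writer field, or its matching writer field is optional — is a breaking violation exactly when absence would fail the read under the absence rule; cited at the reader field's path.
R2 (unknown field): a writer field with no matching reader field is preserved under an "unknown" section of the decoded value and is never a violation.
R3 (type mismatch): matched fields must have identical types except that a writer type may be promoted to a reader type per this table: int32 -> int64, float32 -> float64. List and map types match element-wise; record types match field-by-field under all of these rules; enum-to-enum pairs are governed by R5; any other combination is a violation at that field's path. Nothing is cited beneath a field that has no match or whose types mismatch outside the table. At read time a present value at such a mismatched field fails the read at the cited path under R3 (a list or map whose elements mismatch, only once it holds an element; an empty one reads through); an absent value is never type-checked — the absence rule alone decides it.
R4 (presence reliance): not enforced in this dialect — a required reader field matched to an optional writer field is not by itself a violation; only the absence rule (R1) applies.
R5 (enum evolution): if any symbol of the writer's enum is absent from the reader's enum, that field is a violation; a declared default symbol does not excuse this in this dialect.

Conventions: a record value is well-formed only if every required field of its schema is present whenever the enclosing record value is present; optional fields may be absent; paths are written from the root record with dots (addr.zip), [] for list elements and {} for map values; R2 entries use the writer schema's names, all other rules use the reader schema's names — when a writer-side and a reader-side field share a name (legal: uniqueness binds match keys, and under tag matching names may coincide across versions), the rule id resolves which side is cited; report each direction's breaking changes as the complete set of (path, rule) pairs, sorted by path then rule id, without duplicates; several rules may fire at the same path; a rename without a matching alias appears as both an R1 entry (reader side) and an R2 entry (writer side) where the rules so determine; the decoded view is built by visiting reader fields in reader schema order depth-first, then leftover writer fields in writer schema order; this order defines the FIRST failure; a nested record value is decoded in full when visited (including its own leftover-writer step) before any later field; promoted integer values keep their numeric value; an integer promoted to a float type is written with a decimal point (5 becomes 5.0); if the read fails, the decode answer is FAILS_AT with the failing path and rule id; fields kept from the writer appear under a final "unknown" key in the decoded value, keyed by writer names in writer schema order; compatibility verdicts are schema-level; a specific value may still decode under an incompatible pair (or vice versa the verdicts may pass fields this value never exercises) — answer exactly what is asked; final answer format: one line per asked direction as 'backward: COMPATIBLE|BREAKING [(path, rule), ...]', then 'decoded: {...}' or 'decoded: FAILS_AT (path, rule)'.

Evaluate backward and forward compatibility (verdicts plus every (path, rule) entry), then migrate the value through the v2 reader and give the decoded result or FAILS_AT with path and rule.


the writer's type comes first in each Ticket pair
backward for Ticket (reader v2, writer v1):
  tier <- tier (Color -> Color, writer required)
  extras <- codes (list<float64> -> list<float64>, writer required)
  city has no writer counterpart
  geo <- geo (Money -> Money, writer required)
  factor <- factor (float64 -> float64, writer optional)
  geo.checksum <- geo.checksum (bytes -> bytes, writer required)
  writer geo.quantity: unknown to reader
  R1 fires at factor
  R5 fires at tier
  => 2 violation(s): backward is BREAKING for Ticket
forward for Ticket (reader v1, writer v2):
  tier <- tier (Color -> Color, writer required)
  codes has no writer counterpart
  geo <- geo (Money -> Money, writer required)
  factor <- factor (float64 -> float64, writer required)
  writer extras: unknown to reader
  writer city: unknown to reader
  geo.checksum <- geo.checksum (bytes -> bytes, writer required)
  geo.quantity has no writer counterpart
  R1 fires at codes
  => 1 violation(s): forward is BREAKING for Ticket
decode (reader v2):
  tier := "HIGH"
  extras := [0.0] (from writer codes)
  city := null (not supplied -> null)
  geo.checksum := 0xFF
  writer geo.quantity: kept under "unknown"
  factor := 0.0
  => decoded: {"tier": "HIGH", "extras": [0.0], "city": null, "geo": {"checksum": 0xFF, "unknown": {"quantity": 40}}, "factor": 0.0}

backward: BREAKING [(factor, R1), (tier, R5)]; forward: BREAKING [(codes, R1)]; decoded: {"tier": "HIGH", "extras": [0.0], "city": null, "geo": {"checksum": 0xFF, "unknown": {"quantity": 40}}, "factor": 0.0}


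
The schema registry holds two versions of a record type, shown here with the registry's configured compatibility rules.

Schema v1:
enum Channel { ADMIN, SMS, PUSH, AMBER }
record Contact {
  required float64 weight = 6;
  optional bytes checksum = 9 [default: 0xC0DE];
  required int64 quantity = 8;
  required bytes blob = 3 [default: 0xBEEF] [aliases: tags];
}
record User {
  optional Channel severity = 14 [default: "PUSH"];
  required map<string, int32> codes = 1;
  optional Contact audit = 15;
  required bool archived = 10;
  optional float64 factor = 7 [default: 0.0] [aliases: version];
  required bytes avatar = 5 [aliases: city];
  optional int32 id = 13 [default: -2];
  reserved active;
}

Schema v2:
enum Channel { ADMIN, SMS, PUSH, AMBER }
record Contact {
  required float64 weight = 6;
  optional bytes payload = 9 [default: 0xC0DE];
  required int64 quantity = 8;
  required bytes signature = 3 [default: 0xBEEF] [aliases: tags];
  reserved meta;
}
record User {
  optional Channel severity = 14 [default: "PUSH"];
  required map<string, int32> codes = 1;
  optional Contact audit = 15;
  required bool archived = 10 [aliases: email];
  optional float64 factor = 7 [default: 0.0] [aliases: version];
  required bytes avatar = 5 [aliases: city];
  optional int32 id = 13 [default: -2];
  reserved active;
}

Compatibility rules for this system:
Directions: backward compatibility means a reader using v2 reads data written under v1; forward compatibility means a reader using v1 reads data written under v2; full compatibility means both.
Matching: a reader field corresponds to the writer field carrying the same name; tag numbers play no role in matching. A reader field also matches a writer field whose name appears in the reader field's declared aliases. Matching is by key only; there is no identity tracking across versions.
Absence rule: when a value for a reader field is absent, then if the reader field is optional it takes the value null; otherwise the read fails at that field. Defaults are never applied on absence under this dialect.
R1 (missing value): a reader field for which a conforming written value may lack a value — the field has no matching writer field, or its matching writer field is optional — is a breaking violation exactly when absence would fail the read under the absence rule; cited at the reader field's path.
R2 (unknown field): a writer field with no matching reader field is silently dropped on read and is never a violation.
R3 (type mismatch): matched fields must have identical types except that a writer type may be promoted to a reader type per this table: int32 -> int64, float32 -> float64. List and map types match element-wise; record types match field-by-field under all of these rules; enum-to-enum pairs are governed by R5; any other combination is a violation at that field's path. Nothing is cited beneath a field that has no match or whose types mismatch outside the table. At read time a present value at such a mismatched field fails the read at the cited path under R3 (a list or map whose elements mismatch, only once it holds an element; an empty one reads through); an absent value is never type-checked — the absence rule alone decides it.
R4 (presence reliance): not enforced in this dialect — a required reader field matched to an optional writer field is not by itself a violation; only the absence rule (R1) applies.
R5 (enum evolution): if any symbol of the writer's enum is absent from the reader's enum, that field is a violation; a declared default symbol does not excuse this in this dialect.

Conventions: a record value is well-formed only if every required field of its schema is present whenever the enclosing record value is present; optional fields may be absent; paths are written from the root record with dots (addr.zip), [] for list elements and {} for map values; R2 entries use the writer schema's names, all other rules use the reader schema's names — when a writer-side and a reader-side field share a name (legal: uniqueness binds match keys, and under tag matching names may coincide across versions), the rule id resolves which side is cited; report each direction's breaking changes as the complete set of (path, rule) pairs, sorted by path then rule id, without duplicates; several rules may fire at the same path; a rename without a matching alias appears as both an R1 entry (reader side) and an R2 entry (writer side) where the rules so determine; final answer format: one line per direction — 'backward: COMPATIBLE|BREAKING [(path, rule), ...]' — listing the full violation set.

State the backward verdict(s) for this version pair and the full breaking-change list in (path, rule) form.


the writer's type comes first in each User pair
backward analysis of User with v2 as reader and v1 as writer:
  severity: Channel -> Channel, writer optional; from severity
  codes: map<string, int32> -> map<string, int32>, writer required; from codes
  audit: Contact -> Contact, writer optional; from audit
  archived: bool -> bool, writer required; from archived
  factor: float64 -> float64, writer optional; from factor
  avatar: bytes -> bytes, writer required; from avatar
  id: int32 -> int32, writer optional; from id
  audit.weight: float64 -> float64, writer required; from audit.weight
  audit.payload has no writer counterpart
  audit.quantity: int64 -> int64, writer required; from audit.quantity
  audit.signature has no writer counterpart
  audit.checksum (writer side), unknown to reader
  audit.blob (writer side), unknown to reader
  breaking: (audit.signature, R1)
  backward on User therefore BREAKING (1)
checking off the User differences that do not matter here:
  renamed field checksum to payload in record Contact -> inert for the asked User verdict: nothing fires

backward: BREAKING [(audit.signature, R1)]


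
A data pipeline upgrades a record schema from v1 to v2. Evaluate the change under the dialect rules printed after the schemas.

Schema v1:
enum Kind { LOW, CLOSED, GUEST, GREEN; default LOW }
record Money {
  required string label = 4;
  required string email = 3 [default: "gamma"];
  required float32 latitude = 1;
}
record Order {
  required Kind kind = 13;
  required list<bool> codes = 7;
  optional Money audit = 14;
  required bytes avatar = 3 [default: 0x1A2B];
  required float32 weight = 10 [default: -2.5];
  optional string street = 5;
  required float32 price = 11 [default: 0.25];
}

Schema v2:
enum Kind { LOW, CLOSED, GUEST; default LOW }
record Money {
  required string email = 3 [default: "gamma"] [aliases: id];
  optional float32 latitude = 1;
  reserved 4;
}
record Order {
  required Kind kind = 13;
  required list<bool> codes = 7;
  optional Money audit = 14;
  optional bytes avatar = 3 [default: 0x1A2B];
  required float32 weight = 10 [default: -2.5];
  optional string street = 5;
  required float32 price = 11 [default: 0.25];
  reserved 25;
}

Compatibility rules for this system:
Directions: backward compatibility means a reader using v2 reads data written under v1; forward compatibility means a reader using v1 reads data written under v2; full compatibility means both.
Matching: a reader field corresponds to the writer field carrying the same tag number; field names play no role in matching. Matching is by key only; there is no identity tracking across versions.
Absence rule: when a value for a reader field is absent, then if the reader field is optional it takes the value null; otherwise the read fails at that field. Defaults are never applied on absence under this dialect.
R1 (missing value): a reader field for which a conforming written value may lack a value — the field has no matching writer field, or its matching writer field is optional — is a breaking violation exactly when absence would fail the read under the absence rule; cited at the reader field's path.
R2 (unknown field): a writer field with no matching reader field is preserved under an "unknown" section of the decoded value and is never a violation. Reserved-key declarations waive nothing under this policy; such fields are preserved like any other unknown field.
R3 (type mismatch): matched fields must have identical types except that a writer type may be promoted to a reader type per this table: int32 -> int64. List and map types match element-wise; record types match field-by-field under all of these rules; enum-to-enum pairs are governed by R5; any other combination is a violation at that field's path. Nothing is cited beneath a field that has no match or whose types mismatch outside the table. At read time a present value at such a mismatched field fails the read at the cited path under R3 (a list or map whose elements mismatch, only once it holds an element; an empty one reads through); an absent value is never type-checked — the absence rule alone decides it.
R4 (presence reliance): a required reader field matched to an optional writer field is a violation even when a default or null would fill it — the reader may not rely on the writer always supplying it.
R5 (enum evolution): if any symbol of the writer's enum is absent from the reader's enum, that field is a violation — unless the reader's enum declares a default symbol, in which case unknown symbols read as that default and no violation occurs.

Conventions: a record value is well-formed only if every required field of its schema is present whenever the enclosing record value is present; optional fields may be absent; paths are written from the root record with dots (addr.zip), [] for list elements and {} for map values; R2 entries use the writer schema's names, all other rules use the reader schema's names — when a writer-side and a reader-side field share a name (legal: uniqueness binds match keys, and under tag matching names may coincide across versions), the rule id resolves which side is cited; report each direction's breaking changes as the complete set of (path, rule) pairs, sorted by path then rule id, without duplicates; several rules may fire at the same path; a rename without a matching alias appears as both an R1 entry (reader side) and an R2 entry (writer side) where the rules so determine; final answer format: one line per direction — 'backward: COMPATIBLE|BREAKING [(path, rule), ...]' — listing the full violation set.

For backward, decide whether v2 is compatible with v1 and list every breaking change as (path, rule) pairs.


backward: COMPATIBLE []

arrows below run writer -> reader for Order
backward for Order (reader v2, writer v1):
  kind <- kind (Kind -> Kind, writer required)
  codes <- codes (list<bool> -> list<bool>, writer required)
  audit <- audit (Money -> Money, writer optional)
  avatar <- avatar (bytes -> bytes, writer required)
  weight <- weight (float32 -> float32, writer required)
  street <- street (string -> string, writer optional)
  price <- price (float32 -> float32, writer required)
  audit.email <- audit.email (string -> string, writer required)
  audit.latitude <- audit.latitude (float32 -> float32, writer required)
  writer field audit.label has no reader counterpart
  => backward: COMPATIBLE
the other Order changes do not affect what is asked:
  field latitude in record Money: required changed to optional -> affects forward compatibility only, which is not asked
  enum Kind (field kind in record Order): symbol GREEN removed -> triggers nothing under Order's printed rules — same verdict
  field avatar in record Order: required changed to optional -> affects forward compatibility only, which is not asked
  removed field label from record Money -> affects forward compatibility only, which is not asked
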